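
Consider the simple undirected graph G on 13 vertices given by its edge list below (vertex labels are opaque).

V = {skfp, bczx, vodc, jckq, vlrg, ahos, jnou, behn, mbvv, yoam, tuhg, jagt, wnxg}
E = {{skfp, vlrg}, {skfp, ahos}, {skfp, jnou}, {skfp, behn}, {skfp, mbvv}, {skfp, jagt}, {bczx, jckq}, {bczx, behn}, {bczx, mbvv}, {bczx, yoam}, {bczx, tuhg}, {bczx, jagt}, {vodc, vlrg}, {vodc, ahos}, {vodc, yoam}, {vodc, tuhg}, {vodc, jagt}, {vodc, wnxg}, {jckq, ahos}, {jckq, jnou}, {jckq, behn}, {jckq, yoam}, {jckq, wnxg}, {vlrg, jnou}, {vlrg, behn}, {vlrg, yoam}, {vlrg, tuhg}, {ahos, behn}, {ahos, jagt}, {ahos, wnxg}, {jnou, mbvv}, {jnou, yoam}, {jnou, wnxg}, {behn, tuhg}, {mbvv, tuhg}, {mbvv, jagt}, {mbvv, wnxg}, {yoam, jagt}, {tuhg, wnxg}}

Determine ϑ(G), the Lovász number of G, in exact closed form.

sqrt(13)

N(skfp) = {vlrg, ahos, jnou, behn, mbvv, jagt}, |N(skfp)| = 6.
deg(behn) = 6; N(behn) = {skfp, bczx, jckq, vlrg, ahos, tuhg}.
deg(jckq) = 6; N(jckq) = {bczx, ahos, jnou, behn, yoam, wnxg}.
Vertex wnxg has 6 neighbors: vodc, jckq, ahos, jnou, mbvv, tuhg.
Regular of degree 6 on 13 vertices: strongly regular (13,6,2,3).
The 3 distinct eigenvalues: [6.0, 1.3028, -2.3028].
Lovász: ϑ = −13(-sqrt(13)/2 - 1/2)/(6+-(-sqrt(13)/2 - 1/2)) = sqrt(13).
≈ 3.6055513 (to 7 d.p.).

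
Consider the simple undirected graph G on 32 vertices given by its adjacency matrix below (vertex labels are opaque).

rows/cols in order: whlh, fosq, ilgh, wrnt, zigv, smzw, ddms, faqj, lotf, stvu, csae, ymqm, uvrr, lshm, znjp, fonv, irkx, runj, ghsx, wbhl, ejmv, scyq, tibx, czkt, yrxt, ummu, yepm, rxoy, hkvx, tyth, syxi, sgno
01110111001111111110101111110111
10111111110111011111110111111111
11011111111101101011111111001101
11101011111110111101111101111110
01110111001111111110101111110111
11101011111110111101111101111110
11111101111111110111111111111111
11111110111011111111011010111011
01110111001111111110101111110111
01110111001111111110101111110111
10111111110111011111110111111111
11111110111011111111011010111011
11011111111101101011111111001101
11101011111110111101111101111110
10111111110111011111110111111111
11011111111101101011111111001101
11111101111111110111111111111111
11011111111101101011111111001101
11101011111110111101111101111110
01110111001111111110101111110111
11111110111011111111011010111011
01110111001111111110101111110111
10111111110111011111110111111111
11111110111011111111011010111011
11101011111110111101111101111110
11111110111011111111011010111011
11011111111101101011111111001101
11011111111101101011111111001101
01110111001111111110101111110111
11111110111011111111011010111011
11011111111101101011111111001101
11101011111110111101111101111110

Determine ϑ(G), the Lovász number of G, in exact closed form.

Vertex yrxt has 26 neighbors: whlh, fosq, ilgh, zigv, ddms, faqj, lotf, stvu, csae, ymqm, uvrr, znjp, fonv, irkx, runj, wbhl, ejmv, scyq, tibx, czkt, ummu, yepm, rxoy, hkvx, tyth, syxi.
N(stvu) = {fosq, ilgh, wrnt, smzw, ddms, faqj, csae, ymqm, uvrr, lshm, znjp, fonv, irkx, runj, ghsx, ejmv, tibx, czkt, yrxt, ummu, yepm, rxoy, tyth, syxi, sgno}, |N(stvu)| = 25.
Vertex ghsx has 26 neighbors: whlh, fosq, ilgh, zigv, ddms, faqj, lotf, stvu, csae, ymqm, uvrr, znjp, fonv, irkx, runj, wbhl, ejmv, scyq, tibx, czkt, ummu, yepm, rxoy, hkvx, tyth, syxi.
deg(wrnt) = 26; N(wrnt) = {whlh, fosq, ilgh, zigv, ddms, faqj, lotf, stvu, csae, ymqm, uvrr, znjp, fonv, irkx, runj, wbhl, ejmv, scyq, tibx, czkt, ummu, yepm, rxoy, hkvx, tyth, syxi}.
Complete multipartite on [7, 7, 6, 6, 4, 2]: sandwich collapses at ϑ=7.
Numerically 7.000000.
α=7, χ(Ḡ)=7; ϑ=7 lies between (collapsed).

7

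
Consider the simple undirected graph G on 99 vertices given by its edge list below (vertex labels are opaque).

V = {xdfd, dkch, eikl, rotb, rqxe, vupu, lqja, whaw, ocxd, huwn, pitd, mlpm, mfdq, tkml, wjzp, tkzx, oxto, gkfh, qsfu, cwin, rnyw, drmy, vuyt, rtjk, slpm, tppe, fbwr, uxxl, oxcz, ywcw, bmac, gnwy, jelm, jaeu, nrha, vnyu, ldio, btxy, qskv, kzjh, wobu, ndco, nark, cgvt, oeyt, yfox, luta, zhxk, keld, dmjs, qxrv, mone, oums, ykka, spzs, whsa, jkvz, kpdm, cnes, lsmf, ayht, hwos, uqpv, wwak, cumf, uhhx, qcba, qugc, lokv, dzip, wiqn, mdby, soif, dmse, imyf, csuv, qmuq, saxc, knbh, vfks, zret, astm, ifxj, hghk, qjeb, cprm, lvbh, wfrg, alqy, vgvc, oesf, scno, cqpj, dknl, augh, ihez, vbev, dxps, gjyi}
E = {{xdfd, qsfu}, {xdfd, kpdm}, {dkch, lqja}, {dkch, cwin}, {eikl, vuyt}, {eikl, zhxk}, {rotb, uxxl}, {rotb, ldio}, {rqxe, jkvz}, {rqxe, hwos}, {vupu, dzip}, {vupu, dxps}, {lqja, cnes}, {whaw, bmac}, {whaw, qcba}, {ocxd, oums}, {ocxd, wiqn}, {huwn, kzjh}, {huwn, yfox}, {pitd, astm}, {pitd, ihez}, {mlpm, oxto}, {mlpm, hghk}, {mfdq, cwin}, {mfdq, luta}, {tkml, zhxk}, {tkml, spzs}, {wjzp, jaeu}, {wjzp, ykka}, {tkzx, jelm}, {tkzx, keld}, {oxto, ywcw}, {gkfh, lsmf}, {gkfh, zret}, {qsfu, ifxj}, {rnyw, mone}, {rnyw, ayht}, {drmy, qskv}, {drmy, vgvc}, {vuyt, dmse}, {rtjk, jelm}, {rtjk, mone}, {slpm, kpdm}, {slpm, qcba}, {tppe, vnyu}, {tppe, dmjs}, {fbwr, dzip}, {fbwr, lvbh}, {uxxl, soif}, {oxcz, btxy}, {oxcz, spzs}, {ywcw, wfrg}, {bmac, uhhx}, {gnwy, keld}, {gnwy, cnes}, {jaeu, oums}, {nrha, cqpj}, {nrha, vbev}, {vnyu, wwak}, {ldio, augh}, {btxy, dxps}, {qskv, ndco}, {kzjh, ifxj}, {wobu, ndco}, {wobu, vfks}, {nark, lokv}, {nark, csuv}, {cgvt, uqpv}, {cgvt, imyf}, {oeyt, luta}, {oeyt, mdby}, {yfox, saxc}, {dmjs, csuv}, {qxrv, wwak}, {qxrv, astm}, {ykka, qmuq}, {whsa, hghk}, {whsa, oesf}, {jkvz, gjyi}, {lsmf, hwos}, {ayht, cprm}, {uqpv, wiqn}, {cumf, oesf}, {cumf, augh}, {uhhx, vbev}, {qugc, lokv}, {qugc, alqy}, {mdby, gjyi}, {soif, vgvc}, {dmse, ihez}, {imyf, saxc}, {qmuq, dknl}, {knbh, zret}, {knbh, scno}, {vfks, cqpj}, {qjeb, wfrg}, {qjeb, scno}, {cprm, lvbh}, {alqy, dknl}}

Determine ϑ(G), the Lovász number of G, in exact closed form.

N(vbev) = {nrha, uhhx}, |N(vbev)| = 2.
Vertex dknl has 2 neighbors: qmuq, alqy.
deg(uhhx) = 2; N(uhhx) = {bmac, vbev}.
deg(cgvt) = 2; N(cgvt) = {uqpv, imyf}.
deg(v) = 2 for all v (|V|=99); connected 2-regular on 99 ⇒ C_{99}.
Distinct eigenvalues (to 5 d.p.): [2.0, 1.99597, 1.98391, 1.96386, 1.9359, 1.90014, 1.85674, 1.80585, 1.7477, 1.68251, 1.61054, 1.53209, 1.44747, 1.35702, 1.26111, 1.16011, 1.05445, 0.94454, 0.83083, 0.71377, 0.59384, 0.47152, 0.3473, 0.22168, 0.09516, -0.03173, -0.1585, -0.28463, -0.40961, -0.53295, -0.65414, -0.77269, -0.88813, -1.0, -1.10784, -1.21122, -1.30972, -1.40295, -1.49053, -1.57211, -1.64735, -1.71597, -1.77767, -1.83222, -1.87939, -1.91899, -1.95086, -1.97488, -1.99094, -1.99899].
With N=99: ϑ(G) = 99·(-(-1)*2*cos(pi/99))/(2−(-2*cos(pi/99))) = 99*cos(pi/99)/(cos(pi/99) + 1).
= 49.4875363… (decimal).
Check 49 ≤ 99*cos(pi/99)/(cos(pi/99) + 1) ≤ 50: both strict.

99*cos(pi/99)/(cos(pi/99) + 1)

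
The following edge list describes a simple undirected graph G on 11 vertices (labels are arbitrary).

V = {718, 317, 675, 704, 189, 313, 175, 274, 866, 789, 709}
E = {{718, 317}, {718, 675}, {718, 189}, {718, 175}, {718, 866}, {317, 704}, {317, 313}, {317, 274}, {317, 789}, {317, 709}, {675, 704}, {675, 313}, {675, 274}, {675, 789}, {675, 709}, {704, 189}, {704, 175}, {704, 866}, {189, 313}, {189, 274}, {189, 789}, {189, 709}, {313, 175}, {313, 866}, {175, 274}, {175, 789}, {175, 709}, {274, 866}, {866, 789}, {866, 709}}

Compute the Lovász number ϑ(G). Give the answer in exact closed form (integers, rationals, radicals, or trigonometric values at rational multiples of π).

6

Vertex 718 has 5 neighbors: 317, 675, 189, 175, 866.
Vertex 789 has 5 neighbors: 317, 675, 189, 175, 866.
N(704) = {317, 675, 189, 175, 866}, |N(704)| = 5.
N(313) = {317, 675, 189, 175, 866}, |N(313)| = 5.
K_{6,5} (perfect); ϑ(G) = α(G) = max{6,5} = 6.
= 6.00000… (decimal).
Sandwich: α(G)=6 ≤ ϑ(G)=6 ≤ χ(Ḡ)=6 (collapsed).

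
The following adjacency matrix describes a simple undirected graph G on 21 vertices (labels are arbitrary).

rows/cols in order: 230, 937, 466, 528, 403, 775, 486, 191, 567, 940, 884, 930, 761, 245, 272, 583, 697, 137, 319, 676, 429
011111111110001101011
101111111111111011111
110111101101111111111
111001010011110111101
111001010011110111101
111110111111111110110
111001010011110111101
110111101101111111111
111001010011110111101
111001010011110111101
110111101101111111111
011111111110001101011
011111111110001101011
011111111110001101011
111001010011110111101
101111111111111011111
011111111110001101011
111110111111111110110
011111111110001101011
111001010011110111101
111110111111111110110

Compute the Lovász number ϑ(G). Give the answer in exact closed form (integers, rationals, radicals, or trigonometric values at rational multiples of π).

7

N(567) = {230, 937, 466, 775, 191, 884, 930, 761, 245, 583, 697, 137, 319, 429}, |N(567)| = 14.
Vertex 429 has 18 neighbors: 230, 937, 466, 528, 403, 486, 191, 567, 940, 884, 930, 761, 245, 272, 583, 697, 319, 676.
N(319) = {937, 466, 528, 403, 775, 486, 191, 567, 940, 884, 272, 583, 137, 676, 429}, |N(319)| = 15.
Vertex 676 has 14 neighbors: 230, 937, 466, 775, 191, 884, 930, 761, 245, 583, 697, 137, 319, 429.
Complete multipartite on [7, 6, 3, 3, 2]: sandwich collapses at ϑ=7.
ϑ(G) ≈ 7.000000.
α=7, χ(Ḡ)=7; ϑ=7 lies between (collapsed).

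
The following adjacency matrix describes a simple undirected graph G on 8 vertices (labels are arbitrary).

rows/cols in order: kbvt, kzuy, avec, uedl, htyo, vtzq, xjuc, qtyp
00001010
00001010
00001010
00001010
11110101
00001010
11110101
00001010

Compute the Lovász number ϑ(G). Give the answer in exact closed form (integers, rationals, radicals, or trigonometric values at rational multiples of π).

N(xjuc) = {kbvt, kzuy, avec, uedl, vtzq, qtyp}, |N(xjuc)| = 6.
deg(qtyp) = 2; N(qtyp) = {htyo, xjuc}.
N(kzuy) = {htyo, xjuc}, |N(kzuy)| = 2.
deg(kbvt) = 2; N(kbvt) = {htyo, xjuc}.
2 parts of sizes [6, 2]; α(G) = 6 = ϑ (perfect).
ϑ(G) ≈ 6.000000000.
6 ≤ 6 ≤ 6: collapsed.

6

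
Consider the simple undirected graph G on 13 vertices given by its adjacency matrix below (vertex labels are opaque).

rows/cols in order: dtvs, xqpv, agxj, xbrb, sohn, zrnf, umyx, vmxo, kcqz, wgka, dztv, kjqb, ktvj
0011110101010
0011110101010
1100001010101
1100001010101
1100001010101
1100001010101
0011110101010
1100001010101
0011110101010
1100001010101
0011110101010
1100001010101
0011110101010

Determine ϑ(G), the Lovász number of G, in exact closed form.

7

deg(wgka) = 6; N(wgka) = {dtvs, xqpv, umyx, kcqz, dztv, ktvj}.
deg(xqpv) = 7; N(xqpv) = {agxj, xbrb, sohn, zrnf, vmxo, wgka, kjqb}.
N(dtvs) = {agxj, xbrb, sohn, zrnf, vmxo, wgka, kjqb}, |N(dtvs)| = 7.
deg(umyx) = 7; N(umyx) = {agxj, xbrb, sohn, zrnf, vmxo, wgka, kjqb}.
Complete multipartite on [7, 6]: sandwich collapses at ϑ=7.
ϑ(G) ≈ 7.000000000.
α=7, χ(Ḡ)=7; ϑ=7 lies between (collapsed).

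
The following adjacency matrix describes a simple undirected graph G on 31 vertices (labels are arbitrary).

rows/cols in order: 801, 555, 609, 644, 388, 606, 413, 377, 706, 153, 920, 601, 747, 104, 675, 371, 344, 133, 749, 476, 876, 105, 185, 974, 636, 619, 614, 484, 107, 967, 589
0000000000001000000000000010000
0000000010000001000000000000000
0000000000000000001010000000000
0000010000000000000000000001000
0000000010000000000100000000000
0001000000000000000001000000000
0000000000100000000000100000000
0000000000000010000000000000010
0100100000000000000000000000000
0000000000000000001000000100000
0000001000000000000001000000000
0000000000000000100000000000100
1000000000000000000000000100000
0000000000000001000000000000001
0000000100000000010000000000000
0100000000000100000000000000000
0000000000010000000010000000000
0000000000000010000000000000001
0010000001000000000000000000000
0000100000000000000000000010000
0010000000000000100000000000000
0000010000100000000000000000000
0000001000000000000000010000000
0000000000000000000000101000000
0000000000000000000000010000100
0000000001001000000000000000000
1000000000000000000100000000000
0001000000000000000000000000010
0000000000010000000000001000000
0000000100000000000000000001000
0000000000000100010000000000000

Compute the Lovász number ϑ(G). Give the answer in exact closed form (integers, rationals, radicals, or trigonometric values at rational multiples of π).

deg(619) = 2; N(619) = {153, 747}.
Vertex 104 has 2 neighbors: 371, 589.
N(133) = {675, 589}, |N(133)| = 2.
deg(749) = 2; N(749) = {609, 153}.
31-vertex 2-regular graph: a single 31-cycle (edge-transitive).
A has 16 distinct eigenvalues ≈ [2.0, 1.95906, 1.83792, 1.64153, 1.37793, 1.05793, 0.69461, 0.30286, -0.1013, -0.50131, -0.88079, -1.22421, -1.51752, -1.74869, -1.90828, -1.98974].
−31·(-2*cos(pi/31)) / ((2)−(-2*cos(pi/31))) = 31*cos(pi/31)/(cos(pi/31) + 1) = ϑ(G).
ϑ(G) ≈ 15.460135.
Check 15 ≤ 31*cos(pi/31)/(cos(pi/31) + 1) ≤ 16: both strict.

31*cos(pi/31)/(cos(pi/31) + 1)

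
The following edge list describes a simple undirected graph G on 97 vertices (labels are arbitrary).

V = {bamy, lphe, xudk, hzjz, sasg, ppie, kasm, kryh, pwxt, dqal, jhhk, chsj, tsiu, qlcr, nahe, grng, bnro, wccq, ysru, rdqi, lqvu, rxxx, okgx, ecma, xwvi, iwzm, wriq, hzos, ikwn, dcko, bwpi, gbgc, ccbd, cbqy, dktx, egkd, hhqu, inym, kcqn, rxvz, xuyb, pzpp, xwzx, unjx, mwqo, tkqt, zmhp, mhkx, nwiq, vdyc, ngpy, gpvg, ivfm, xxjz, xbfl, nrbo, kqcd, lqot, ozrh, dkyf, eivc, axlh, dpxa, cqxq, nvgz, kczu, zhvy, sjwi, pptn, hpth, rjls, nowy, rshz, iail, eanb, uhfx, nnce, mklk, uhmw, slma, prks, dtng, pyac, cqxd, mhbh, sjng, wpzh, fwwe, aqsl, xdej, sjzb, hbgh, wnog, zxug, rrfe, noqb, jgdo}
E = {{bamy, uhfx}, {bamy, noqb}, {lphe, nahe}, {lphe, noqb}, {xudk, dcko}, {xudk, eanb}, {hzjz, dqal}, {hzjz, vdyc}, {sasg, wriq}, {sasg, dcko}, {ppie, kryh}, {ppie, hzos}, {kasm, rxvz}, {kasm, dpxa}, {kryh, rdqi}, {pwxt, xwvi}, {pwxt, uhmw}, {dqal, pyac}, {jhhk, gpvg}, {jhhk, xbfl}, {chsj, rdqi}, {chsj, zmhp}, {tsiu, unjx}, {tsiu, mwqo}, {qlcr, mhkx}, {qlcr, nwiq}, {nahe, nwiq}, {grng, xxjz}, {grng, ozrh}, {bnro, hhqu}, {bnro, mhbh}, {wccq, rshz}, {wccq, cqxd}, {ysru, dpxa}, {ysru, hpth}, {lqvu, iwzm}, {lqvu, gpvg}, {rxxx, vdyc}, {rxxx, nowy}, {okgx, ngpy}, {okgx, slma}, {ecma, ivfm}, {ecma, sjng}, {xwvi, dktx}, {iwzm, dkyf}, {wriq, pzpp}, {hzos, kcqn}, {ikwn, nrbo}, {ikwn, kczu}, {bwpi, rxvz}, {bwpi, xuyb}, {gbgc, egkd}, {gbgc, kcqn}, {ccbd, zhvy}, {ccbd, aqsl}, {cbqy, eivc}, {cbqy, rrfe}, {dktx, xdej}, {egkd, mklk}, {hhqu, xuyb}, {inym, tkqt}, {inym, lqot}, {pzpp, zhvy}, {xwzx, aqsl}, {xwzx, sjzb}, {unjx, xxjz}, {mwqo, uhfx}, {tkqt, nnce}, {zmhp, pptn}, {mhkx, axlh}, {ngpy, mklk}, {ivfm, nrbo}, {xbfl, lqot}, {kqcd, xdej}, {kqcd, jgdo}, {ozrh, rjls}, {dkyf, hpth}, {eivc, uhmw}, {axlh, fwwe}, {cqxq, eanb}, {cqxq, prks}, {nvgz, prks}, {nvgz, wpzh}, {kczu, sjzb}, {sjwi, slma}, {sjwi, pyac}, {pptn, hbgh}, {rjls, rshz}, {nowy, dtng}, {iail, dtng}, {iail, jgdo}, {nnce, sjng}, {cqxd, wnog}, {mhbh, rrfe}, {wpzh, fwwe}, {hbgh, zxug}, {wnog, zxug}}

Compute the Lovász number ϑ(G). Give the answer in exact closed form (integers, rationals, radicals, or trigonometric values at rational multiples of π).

97*cos(pi/97)/(cos(pi/97) + 1)

N(cbqy) = {eivc, rrfe}, |N(cbqy)| = 2.
N(wriq) = {sasg, pzpp}, |N(wriq)| = 2.
deg(ivfm) = 2; N(ivfm) = {ecma, nrbo}.
deg(eanb) = 2; N(eanb) = {xudk, cqxq}.
97-vertex 2-regular graph: connected 2-regular on 97 ⇒ C_{97}.
A has 49 distinct eigenvalues ≈ [2.0, 1.9958, 1.9832, 1.9624, 1.9332, 1.896, 1.8508, 1.7979, 1.7374, 1.6697, 1.5949, 1.5134, 1.4256, 1.3318, 1.2325, 1.1279, 1.0186, 0.9051, 0.7878, 0.6671, 0.5437, 0.4179, 0.2905, 0.1618, 0.0324, -0.0971, -0.2262, -0.3544, -0.481, -0.6057, -0.7278, -0.8469, -0.9624, -1.0738, -1.1808, -1.2828, -1.3794, -1.4703, -1.555, -1.6331, -1.7044, -1.7686, -1.8253, -1.8744, -1.9156, -1.9488, -1.9738, -1.9906, -1.999].
λ_max=2, λ_min=-2*cos(pi/97); ϑ = −97·λ_min/(λ_max−λ_min) = 97*cos(pi/97)/(cos(pi/97) + 1).
= 48.487279214… (decimal).
Sandwich: α(G)=48 ≤ ϑ(G)=97*cos(pi/97)/(cos(pi/97) + 1) ≤ χ(Ḡ)=49 (both strict).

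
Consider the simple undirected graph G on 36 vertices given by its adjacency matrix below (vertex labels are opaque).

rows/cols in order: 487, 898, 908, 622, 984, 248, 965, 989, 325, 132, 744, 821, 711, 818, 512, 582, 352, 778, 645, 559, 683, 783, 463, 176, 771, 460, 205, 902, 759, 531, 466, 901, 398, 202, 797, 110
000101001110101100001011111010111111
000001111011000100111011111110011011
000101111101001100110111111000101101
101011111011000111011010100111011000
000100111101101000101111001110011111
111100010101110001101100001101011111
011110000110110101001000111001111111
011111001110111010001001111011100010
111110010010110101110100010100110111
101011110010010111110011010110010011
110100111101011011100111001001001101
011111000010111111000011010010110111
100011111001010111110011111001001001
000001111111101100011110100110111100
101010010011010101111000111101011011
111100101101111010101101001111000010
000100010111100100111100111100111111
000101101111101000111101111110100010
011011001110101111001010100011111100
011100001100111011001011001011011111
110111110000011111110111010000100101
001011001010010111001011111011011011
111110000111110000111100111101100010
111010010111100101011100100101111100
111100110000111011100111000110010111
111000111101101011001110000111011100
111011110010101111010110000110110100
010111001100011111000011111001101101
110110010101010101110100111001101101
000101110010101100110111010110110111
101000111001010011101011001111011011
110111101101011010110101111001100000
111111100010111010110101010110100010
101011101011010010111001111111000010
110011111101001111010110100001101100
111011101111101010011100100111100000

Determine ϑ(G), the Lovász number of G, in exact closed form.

8

Vertex 622 has 21 neighbors: 487, 908, 984, 248, 965, 989, 325, 744, 821, 582, 352, 778, 559, 683, 463, 771, 902, 759, 531, 901, 398.
deg(582) = 21; N(582) = {487, 898, 908, 622, 965, 325, 132, 821, 711, 818, 512, 352, 645, 683, 783, 176, 205, 902, 759, 531, 797}.
deg(901) = 21; N(901) = {487, 898, 622, 984, 248, 965, 325, 132, 821, 818, 512, 352, 645, 559, 783, 176, 771, 460, 205, 531, 466}.
N(512) = {487, 908, 984, 989, 744, 821, 818, 582, 778, 645, 559, 683, 771, 460, 205, 902, 531, 901, 398, 797, 110}, |N(512)| = 21.
21-regular, N=36; Kneser-type, 2-subsets of [9].
spec(A) ≈ [21.0, 1.0, -6.0] (distinct, 6 d.p.).
Lovász: ϑ = −36(-6)/(21+-1*(-6)) = 8.
= 8.00000000… (decimal).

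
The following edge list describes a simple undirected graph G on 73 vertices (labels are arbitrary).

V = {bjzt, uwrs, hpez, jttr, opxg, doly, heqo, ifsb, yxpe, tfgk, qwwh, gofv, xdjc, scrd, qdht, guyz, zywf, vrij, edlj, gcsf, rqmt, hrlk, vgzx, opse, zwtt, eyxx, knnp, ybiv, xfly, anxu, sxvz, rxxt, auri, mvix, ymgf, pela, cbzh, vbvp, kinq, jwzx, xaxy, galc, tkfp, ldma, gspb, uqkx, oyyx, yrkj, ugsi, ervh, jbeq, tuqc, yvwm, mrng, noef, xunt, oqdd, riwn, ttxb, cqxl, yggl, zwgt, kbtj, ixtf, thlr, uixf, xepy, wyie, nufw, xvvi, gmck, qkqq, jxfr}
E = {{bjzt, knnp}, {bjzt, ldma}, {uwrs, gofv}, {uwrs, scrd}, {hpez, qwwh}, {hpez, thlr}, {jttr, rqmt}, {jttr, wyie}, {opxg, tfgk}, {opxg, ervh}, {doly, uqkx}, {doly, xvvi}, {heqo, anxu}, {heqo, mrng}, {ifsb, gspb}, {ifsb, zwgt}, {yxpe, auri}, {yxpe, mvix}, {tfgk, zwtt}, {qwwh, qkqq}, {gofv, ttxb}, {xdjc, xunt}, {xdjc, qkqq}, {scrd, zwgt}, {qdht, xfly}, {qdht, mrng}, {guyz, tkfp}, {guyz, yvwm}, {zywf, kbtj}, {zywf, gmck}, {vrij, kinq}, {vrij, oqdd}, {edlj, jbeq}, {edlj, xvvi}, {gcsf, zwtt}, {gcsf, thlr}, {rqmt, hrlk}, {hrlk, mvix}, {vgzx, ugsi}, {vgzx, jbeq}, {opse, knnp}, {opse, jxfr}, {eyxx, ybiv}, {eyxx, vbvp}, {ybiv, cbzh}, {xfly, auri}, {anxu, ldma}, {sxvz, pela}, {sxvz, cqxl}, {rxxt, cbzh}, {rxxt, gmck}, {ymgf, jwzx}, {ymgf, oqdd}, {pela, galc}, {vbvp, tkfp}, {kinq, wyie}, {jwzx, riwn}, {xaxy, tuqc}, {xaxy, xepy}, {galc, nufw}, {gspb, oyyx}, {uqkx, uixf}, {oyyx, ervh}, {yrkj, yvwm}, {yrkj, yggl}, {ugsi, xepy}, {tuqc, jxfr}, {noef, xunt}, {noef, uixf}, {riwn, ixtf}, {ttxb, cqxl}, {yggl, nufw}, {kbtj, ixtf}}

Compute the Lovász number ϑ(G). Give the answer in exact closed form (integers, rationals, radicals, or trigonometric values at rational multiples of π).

Vertex doly has 2 neighbors: uqkx, xvvi.
N(zwgt) = {ifsb, scrd}, |N(zwgt)| = 2.
deg(yrkj) = 2; N(yrkj) = {yvwm, yggl}.
deg(ugsi) = 2; N(ugsi) = {vgzx, xepy}.
Every vertex has degree 2 (N=73); a single 73-cycle (edge-transitive).
The 37 distinct eigenvalues: [2.0, 1.993, 1.97, 1.934, 1.883, 1.818, 1.739, 1.648, 1.544, 1.429, 1.304, 1.169, 1.025, 0.873, 0.715, 0.552, 0.385, 0.215, 0.043, -0.129, -0.3, -0.469, -0.634, -0.795, -0.95, -1.098, -1.237, -1.368, -1.488, -1.598, -1.695, -1.78, -1.852, -1.91, -1.954, -1.983, -1.998].
ϑ = −N·λ_min/(λ_max−λ_min) = −73·(-2*cos(pi/73))/(2−(-2*cos(pi/73))) = 73*cos(pi/73)/(cos(pi/73) + 1).
= 36.4830948… (decimal).
Check 36 ≤ 73*cos(pi/73)/(cos(pi/73) + 1) ≤ 37: both strict.

73*cos(pi/73)/(cos(pi/73) + 1)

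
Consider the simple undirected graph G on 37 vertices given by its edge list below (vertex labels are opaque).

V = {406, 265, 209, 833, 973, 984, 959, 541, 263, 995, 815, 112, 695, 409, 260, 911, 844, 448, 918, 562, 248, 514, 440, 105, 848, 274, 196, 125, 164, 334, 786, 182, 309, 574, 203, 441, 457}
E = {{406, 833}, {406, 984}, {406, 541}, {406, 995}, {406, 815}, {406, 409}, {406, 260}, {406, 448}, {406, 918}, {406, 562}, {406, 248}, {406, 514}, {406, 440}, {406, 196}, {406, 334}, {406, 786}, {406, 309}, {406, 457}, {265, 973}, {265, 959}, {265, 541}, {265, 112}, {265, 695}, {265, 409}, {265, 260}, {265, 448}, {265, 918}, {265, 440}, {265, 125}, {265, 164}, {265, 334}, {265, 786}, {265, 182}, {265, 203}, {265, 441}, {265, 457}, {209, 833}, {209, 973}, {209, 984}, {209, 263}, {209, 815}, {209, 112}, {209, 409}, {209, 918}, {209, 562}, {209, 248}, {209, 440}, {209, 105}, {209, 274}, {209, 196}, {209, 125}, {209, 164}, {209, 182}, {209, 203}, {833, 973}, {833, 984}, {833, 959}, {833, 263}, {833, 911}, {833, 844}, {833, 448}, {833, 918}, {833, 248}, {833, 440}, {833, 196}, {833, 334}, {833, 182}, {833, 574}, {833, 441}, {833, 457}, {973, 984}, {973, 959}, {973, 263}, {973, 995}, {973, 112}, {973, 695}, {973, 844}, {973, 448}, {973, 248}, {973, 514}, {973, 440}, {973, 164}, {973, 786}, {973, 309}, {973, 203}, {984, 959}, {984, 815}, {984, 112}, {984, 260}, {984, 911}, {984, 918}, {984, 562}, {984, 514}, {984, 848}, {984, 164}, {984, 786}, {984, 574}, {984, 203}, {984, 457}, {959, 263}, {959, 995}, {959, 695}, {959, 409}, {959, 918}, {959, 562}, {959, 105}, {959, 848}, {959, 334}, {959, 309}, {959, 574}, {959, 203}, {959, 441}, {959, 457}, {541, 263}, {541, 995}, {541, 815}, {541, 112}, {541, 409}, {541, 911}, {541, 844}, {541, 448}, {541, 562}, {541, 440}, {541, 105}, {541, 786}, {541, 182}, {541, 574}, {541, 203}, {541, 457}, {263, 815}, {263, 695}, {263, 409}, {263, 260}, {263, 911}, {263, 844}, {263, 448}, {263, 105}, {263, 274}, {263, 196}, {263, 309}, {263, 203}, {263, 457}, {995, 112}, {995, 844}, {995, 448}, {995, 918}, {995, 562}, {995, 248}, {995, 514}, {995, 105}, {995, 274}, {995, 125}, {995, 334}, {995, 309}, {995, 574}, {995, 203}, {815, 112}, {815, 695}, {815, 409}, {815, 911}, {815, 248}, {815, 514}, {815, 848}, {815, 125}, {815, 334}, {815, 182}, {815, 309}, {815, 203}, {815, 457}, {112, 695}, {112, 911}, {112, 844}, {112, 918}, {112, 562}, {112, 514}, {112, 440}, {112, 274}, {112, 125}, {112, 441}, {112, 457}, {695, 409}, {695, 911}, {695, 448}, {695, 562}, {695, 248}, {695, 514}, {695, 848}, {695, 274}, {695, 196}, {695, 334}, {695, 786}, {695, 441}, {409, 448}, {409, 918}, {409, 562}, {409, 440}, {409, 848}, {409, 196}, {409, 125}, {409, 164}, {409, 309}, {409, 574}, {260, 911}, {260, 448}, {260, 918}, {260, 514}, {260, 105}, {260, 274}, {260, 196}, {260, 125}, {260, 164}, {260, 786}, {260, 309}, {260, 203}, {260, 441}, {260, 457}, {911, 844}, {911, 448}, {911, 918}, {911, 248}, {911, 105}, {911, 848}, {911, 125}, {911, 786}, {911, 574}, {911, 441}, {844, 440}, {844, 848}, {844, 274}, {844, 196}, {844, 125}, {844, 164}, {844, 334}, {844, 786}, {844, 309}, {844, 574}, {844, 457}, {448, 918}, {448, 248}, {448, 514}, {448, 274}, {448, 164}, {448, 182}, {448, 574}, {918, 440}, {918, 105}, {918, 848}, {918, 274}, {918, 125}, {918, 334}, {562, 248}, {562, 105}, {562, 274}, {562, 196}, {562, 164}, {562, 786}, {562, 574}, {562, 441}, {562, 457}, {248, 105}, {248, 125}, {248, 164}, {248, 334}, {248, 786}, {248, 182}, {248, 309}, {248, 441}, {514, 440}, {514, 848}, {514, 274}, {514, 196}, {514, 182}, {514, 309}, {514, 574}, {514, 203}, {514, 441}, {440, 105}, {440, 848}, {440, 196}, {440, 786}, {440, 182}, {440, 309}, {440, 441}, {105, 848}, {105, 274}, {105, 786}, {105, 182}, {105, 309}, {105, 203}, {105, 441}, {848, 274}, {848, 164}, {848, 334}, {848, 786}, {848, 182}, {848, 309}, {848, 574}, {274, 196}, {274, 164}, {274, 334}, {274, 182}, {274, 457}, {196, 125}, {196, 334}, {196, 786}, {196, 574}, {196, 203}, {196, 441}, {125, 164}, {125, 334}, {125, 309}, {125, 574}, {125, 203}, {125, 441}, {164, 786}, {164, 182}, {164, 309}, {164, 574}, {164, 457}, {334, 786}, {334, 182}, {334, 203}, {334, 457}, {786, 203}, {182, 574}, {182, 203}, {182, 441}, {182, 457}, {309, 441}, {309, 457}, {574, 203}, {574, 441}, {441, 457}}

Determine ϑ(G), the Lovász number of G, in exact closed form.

Vertex 815 has 18 neighbors: 406, 209, 984, 541, 263, 112, 695, 409, 911, 248, 514, 848, 125, 334, 182, 309, 203, 457.
N(196) = {406, 209, 833, 263, 695, 409, 260, 844, 562, 514, 440, 274, 125, 334, 786, 574, 203, 441}, |N(196)| = 18.
N(209) = {833, 973, 984, 263, 815, 112, 409, 918, 562, 248, 440, 105, 274, 196, 125, 164, 182, 203}, |N(209)| = 18.
Vertex 440 has 18 neighbors: 406, 265, 209, 833, 973, 541, 112, 409, 844, 918, 514, 105, 848, 196, 786, 182, 309, 441.
37-vertex 18-regular graph: strongly regular (37,18,8,9).
spec(A) ≈ [18.0, 2.5414, -3.5414] (distinct, 4 d.p.).
ϑ = −N·λ_min/(λ_max−λ_min) = −37·(-sqrt(37)/2 - 1/2)/(18−(-sqrt(37)/2 - 1/2)) = sqrt(37).
Numerically 6.08276253.

sqrt(37)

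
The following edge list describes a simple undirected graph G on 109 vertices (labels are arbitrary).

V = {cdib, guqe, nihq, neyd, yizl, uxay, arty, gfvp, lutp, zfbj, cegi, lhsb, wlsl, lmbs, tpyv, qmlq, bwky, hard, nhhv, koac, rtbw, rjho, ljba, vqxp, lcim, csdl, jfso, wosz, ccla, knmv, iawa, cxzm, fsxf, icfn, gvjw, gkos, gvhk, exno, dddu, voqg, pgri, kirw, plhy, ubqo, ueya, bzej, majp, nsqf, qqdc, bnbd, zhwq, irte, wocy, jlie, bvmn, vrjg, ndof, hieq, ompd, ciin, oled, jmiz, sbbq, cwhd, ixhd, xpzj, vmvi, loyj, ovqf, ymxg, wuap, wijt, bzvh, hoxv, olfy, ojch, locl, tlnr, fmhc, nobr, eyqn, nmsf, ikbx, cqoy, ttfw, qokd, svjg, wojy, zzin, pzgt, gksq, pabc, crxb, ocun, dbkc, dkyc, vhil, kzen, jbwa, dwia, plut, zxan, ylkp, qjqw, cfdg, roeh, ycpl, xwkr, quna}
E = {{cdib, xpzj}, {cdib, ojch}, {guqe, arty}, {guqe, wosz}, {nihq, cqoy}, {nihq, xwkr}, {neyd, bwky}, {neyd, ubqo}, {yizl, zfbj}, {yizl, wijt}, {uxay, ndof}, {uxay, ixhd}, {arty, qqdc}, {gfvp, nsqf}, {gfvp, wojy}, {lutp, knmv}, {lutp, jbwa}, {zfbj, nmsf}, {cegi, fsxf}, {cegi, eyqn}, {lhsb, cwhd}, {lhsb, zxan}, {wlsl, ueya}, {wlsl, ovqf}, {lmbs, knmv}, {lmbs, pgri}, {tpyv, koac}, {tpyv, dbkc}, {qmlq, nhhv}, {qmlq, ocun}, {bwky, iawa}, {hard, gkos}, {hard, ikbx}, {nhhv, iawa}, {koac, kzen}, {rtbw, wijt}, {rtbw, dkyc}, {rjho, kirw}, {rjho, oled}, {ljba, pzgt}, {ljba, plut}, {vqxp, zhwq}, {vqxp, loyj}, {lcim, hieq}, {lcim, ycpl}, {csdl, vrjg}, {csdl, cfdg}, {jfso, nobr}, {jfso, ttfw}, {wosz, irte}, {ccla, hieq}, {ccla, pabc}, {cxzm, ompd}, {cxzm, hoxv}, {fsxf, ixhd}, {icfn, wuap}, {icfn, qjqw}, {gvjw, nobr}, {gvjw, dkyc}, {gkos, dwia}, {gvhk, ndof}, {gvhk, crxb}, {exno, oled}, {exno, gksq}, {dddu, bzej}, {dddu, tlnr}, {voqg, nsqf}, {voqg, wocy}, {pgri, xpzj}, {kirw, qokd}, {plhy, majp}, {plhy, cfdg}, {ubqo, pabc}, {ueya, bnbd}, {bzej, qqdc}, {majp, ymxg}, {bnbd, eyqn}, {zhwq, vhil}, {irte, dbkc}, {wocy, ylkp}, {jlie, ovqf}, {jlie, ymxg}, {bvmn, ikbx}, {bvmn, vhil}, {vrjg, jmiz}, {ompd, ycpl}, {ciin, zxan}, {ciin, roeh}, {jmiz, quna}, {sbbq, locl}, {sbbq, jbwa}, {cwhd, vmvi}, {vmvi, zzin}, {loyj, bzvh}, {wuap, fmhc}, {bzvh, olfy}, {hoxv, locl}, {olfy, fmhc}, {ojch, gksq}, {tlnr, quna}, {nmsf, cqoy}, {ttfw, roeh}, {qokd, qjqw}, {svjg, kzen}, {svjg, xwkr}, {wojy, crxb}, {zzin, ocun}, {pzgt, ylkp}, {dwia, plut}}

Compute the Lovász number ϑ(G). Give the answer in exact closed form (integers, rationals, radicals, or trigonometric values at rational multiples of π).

109*cos(pi/109)/(cos(pi/109) + 1)

Vertex sbbq has 2 neighbors: locl, jbwa.
Vertex zxan has 2 neighbors: lhsb, ciin.
deg(ixhd) = 2; N(ixhd) = {uxay, fsxf}.
Vertex bnbd has 2 neighbors: ueya, eyqn.
deg(v) = 2 for all v (|V|=109); this is C_{109}, the 109-cycle.
The 55 distinct eigenvalues: [2.0, 1.996678, 1.986723, 1.970169, 1.94707, 1.917503, 1.881566, 1.839379, 1.791082, 1.736834, 1.676818, 1.611231, 1.540291, 1.464235, 1.383315, 1.2978, 1.207973, 1.114134, 1.016594, 0.915677, 0.811718, 0.705062, 0.596064, 0.485087, 0.372497, 0.258671, 0.143985, 0.028821, -0.086439, -0.201412, -0.315715, -0.42897, -0.5408, -0.650834, -0.758705, -0.864056, -0.966537, -1.065807, -1.161536, -1.253407, -1.341115, -1.424367, -1.502888, -1.576416, -1.644707, -1.707535, -1.764691, -1.815985, -1.861246, -1.900324, -1.933089, -1.959433, -1.979268, -1.992528, -1.999169].
With N=109: ϑ(G) = 109·(-(-1)*2*cos(pi/109))/(2−(-2*cos(pi/109))) = 109*cos(pi/109)/(cos(pi/109) + 1).
Numerically 54.48868.
Sandwich: α(G)=54 ≤ ϑ(G)=109*cos(pi/109)/(cos(pi/109) + 1) ≤ χ(Ḡ)=55 (both strict).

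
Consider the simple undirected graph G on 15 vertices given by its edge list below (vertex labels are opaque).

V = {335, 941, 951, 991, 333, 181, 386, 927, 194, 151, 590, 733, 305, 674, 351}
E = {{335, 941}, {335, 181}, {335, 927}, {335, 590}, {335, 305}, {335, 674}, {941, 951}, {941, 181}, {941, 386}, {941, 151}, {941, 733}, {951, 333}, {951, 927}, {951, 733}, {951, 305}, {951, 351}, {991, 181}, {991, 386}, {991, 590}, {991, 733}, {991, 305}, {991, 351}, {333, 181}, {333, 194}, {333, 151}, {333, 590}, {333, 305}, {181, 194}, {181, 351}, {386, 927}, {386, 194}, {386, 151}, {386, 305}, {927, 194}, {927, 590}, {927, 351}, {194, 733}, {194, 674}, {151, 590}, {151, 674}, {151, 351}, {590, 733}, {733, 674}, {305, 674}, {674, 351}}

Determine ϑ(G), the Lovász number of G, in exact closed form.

deg(951) = 6; N(951) = {941, 333, 927, 733, 305, 351}.
deg(674) = 6; N(674) = {335, 194, 151, 733, 305, 351}.
N(181) = {335, 941, 991, 333, 194, 351}, |N(181)| = 6.
N(941) = {335, 951, 181, 386, 151, 733}, |N(941)| = 6.
15-vertex 6-regular graph: this is K(6,2), the Kneser graph.
Distinct eigenvalues (to 5 d.p.): [6.0, 1.0, -3.0].
ϑ = −N·λ_min/(λ_max−λ_min) = −15·(-3)/(6−(-3)) = 5.
ϑ(G) ≈ 5.0000000.

5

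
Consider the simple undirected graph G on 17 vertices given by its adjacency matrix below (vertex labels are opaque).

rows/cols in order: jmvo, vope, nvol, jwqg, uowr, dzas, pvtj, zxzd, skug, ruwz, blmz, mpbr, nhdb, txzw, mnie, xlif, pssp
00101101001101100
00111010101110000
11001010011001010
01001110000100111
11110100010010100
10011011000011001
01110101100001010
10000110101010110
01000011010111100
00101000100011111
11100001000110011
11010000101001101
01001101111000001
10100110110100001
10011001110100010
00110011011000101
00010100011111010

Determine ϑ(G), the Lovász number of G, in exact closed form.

sqrt(17)

N(skug) = {vope, pvtj, zxzd, ruwz, mpbr, nhdb, txzw, mnie}, |N(skug)| = 8.
N(jwqg) = {vope, uowr, dzas, pvtj, mpbr, mnie, xlif, pssp}, |N(jwqg)| = 8.
deg(txzw) = 8; N(txzw) = {jmvo, nvol, dzas, pvtj, skug, ruwz, mpbr, pssp}.
N(xlif) = {nvol, jwqg, pvtj, zxzd, ruwz, blmz, mnie, pssp}, |N(xlif)| = 8.
17-vertex 8-regular graph: Paley(17): SR with (k,λ,μ)=(8,3,4).
Distinct eigenvalues (to 6 d.p.): [8.0, 1.561553, -2.561553].
Lovász: ϑ = −17(-sqrt(17)/2 - 1/2)/(8+-(-sqrt(17)/2 - 1/2)) = sqrt(17).
= 4.1231056… (decimal).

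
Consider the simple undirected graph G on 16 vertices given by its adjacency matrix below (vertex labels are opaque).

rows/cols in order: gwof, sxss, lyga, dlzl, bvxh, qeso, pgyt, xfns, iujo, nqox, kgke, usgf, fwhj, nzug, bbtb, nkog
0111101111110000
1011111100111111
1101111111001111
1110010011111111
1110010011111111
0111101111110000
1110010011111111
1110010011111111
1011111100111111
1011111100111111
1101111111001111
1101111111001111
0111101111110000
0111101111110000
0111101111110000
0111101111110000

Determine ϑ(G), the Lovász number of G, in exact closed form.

6

deg(xfns) = 12; N(xfns) = {gwof, sxss, lyga, qeso, iujo, nqox, kgke, usgf, fwhj, nzug, bbtb, nkog}.
N(usgf) = {gwof, sxss, dlzl, bvxh, qeso, pgyt, xfns, iujo, nqox, fwhj, nzug, bbtb, nkog}, |N(usgf)| = 13.
deg(bvxh) = 12; N(bvxh) = {gwof, sxss, lyga, qeso, iujo, nqox, kgke, usgf, fwhj, nzug, bbtb, nkog}.
Vertex gwof has 10 neighbors: sxss, lyga, dlzl, bvxh, pgyt, xfns, iujo, nqox, kgke, usgf.
Complete multipartite on [6, 4, 3, 3]: sandwich collapses at ϑ=6.
Numerically 6.00000000.
Check 6 ≤ 6 ≤ 6: collapsed.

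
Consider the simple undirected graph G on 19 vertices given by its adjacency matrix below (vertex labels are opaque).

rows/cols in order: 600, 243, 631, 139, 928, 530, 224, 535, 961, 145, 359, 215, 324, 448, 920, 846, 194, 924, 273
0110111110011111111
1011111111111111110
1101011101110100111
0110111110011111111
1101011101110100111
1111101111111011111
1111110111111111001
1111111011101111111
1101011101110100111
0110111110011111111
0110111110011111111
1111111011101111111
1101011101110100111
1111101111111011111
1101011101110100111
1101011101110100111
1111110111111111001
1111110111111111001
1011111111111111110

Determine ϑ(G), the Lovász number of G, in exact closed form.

deg(224) = 16; N(224) = {600, 243, 631, 139, 928, 530, 535, 961, 145, 359, 215, 324, 448, 920, 846, 273}.
deg(139) = 15; N(139) = {243, 631, 928, 530, 224, 535, 961, 215, 324, 448, 920, 846, 194, 924, 273}.
Vertex 243 has 17 neighbors: 600, 631, 139, 928, 530, 224, 535, 961, 145, 359, 215, 324, 448, 920, 846, 194, 924.
deg(324) = 13; N(324) = {600, 243, 139, 530, 224, 535, 145, 359, 215, 448, 194, 924, 273}.
Complete 6-partite, parts [6, 4, 3, 2, 2, 2]: perfect, ϑ = α = 6.
Numerically 6.00000.
Lovász sandwich 6 ≤ 6 ≤ 6: collapsed.

6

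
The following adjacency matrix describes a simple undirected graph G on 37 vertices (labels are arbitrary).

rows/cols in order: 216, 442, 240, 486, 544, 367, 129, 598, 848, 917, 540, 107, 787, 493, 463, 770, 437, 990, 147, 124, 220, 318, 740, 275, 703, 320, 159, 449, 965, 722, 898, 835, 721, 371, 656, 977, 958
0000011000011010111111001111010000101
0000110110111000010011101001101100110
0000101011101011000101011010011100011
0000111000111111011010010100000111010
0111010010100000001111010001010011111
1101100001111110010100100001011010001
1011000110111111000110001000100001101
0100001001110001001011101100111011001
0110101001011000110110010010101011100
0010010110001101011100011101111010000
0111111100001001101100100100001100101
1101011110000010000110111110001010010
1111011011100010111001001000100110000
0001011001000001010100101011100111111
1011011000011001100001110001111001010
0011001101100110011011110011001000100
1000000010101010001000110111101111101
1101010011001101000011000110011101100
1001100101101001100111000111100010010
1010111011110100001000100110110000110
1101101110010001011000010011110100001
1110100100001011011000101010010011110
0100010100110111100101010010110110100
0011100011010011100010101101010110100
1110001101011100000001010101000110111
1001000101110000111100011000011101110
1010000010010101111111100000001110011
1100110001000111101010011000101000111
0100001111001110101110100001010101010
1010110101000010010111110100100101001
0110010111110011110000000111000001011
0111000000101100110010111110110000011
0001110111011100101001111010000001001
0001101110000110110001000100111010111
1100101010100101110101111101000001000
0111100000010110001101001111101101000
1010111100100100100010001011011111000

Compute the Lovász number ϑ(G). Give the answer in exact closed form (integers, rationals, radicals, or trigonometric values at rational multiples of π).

deg(656) = 18; N(656) = {216, 442, 544, 129, 848, 540, 493, 770, 437, 990, 124, 318, 740, 275, 703, 320, 449, 371}.
N(848) = {442, 240, 544, 129, 917, 107, 787, 437, 990, 124, 220, 275, 159, 965, 898, 721, 371, 656}, |N(848)| = 18.
deg(965) = 18; N(965) = {442, 129, 598, 848, 917, 787, 493, 463, 437, 147, 124, 220, 740, 449, 722, 835, 371, 977}.
Vertex 990 has 18 neighbors: 216, 442, 486, 367, 848, 917, 787, 493, 770, 220, 318, 320, 159, 722, 898, 835, 371, 656.
Every vertex has degree 18 (N=37); Paley(37): SR with (k,λ,μ)=(18,8,9).
Distinct eigenvalues (to 3 d.p.): [18.0, 2.541, -3.541].
ϑ = −N·λ_min/(λ_max−λ_min) = −37·(-sqrt(37)/2 - 1/2)/(18−(-sqrt(37)/2 - 1/2)) = sqrt(37).
ϑ(G) ≈ 6.0827625.

sqrt(37)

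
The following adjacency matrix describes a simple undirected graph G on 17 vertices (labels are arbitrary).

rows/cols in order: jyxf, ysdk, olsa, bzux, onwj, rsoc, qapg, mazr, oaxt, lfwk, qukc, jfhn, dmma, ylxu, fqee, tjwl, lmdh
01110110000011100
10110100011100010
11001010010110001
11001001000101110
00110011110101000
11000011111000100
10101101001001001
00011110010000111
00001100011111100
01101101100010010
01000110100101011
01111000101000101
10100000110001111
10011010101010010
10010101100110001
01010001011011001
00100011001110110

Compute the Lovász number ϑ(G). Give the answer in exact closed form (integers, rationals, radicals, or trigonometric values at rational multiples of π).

sqrt(17)

deg(dmma) = 8; N(dmma) = {jyxf, olsa, oaxt, lfwk, ylxu, fqee, tjwl, lmdh}.
deg(qapg) = 8; N(qapg) = {jyxf, olsa, onwj, rsoc, mazr, qukc, ylxu, lmdh}.
N(qukc) = {ysdk, rsoc, qapg, oaxt, jfhn, ylxu, tjwl, lmdh}, |N(qukc)| = 8.
Vertex olsa has 8 neighbors: jyxf, ysdk, onwj, qapg, lfwk, jfhn, dmma, lmdh.
17-vertex 8-regular graph: SR(17,8,3,4) — a Paley graph.
spec(A) ≈ [8.0, 1.562, -2.562] (distinct, 3 d.p.).
With N=17: ϑ(G) = 17·(-(-sqrt(17)/2 - 1/2))/(8−(-sqrt(17)/2 - 1/2)) = sqrt(17).
ϑ(G) ≈ 4.1231056.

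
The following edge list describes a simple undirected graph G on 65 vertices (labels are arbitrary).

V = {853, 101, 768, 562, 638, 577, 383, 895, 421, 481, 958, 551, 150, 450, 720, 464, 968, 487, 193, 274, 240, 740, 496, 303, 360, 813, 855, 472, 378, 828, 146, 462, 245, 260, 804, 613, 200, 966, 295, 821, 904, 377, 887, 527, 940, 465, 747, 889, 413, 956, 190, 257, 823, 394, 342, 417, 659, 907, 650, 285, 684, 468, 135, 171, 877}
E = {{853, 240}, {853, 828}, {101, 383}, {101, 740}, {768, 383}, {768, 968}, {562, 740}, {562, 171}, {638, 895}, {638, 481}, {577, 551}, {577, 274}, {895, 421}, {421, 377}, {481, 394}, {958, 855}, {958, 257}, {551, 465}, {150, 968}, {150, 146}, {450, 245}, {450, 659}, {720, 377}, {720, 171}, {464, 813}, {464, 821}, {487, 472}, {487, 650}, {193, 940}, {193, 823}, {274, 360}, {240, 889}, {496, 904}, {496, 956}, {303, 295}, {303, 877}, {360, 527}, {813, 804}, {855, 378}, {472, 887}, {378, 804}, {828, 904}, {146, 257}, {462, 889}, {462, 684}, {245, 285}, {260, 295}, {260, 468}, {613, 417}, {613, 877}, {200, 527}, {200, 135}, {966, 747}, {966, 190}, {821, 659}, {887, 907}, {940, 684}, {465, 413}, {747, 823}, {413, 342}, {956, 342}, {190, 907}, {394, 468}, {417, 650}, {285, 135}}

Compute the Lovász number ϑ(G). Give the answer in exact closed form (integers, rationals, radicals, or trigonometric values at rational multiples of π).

65*cos(pi/65)/(cos(pi/65) + 1)

deg(889) = 2; N(889) = {240, 462}.
deg(956) = 2; N(956) = {496, 342}.
deg(462) = 2; N(462) = {889, 684}.
deg(421) = 2; N(421) = {895, 377}.
Every vertex has degree 2 (N=65); this is C_{65}, the 65-cycle.
spec(A) ≈ [2.0, 1.991, 1.963, 1.916, 1.852, 1.771, 1.673, 1.559, 1.431, 1.29, 1.136, 0.972, 0.799, 0.618, 0.432, 0.241, 0.048, -0.145, -0.337, -0.525, -0.709, -0.886, -1.055, -1.214, -1.362, -1.497, -1.618, -1.724, -1.814, -1.887, -1.942, -1.979, -1.998] (distinct, 3 d.p.).
λ_max=2, λ_min=-2*cos(pi/65); ϑ = −65·λ_min/(λ_max−λ_min) = 65*cos(pi/65)/(cos(pi/65) + 1).
= 32.4810126… (decimal).
α=32, χ(Ḡ)=33; ϑ=65*cos(pi/65)/(cos(pi/65) + 1) lies between (both strict).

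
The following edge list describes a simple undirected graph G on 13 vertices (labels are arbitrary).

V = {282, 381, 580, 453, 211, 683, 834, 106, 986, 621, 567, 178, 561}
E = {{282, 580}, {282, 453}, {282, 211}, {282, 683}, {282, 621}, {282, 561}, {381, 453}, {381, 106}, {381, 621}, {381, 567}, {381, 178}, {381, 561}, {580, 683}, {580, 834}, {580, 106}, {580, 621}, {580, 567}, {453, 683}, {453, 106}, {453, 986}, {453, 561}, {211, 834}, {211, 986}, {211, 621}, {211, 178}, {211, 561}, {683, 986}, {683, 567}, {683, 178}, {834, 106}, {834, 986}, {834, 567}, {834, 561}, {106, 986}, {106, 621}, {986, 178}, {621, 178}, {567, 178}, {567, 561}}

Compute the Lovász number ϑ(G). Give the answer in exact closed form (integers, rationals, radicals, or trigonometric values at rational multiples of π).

sqrt(13)

N(178) = {381, 211, 683, 986, 621, 567}, |N(178)| = 6.
deg(580) = 6; N(580) = {282, 683, 834, 106, 621, 567}.
Vertex 381 has 6 neighbors: 453, 106, 621, 567, 178, 561.
deg(282) = 6; N(282) = {580, 453, 211, 683, 621, 561}.
G on 13 vertices is 6-regular; strongly regular (13,6,2,3).
Distinct eigenvalues (to 4 d.p.): [6.0, 1.3028, -2.3028].
Lovász: ϑ = −13(-sqrt(13)/2 - 1/2)/(6+-(-sqrt(13)/2 - 1/2)) = sqrt(13).
ϑ(G) ≈ 3.605551.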